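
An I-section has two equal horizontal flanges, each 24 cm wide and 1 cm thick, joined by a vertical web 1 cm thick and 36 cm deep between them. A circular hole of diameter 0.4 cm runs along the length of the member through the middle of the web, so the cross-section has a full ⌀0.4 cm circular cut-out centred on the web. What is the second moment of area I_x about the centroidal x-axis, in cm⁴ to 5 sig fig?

Split into non-overlapping primitives; take the origin at the lower-left of the bounding box.
Bottom flange: 24 × 1, A = 24 cm², y = 0.5 cm, Ī = 2 cm⁴.
Web: 1 × 36, A = 36 cm², y = 19 cm, Ī = 3 888 cm⁴.
Top flange: 24 × 1, A = 24 cm², y = 37.5 cm, Ī = 2 cm⁴.
Hole (subtracted): ⌀0.4, A = 0.1256637 cm², y = 19 cm, Ī = 0.001256637 cm⁴.
By symmetry the centroid is at mid-height, ȳ = 19 cm.
Transfer each piece to the centroidal x-axis using Ī + A·d² with d = y − 19:
  bottom flange: d = -18.5 cm → contributes +8 216 cm⁴
  web: d = 0 cm → contributes +3 888 cm⁴
  top flange: d = 18.5 cm → contributes +8 216 cm⁴
  hole: d = 0 cm → contributes −0.001256637 cm⁴
Total I = 20 320 cm⁴.

I_x ≈ 2.0320 × 10⁴ cm⁴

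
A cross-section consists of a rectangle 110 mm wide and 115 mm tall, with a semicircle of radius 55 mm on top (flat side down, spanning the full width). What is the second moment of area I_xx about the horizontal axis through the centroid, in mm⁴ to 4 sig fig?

Split into non-overlapping primitives; take the origin at the lower-left of the bounding box.
Rectangular body: 110 × 115, A = 12 650 mm², y = 57.5 mm, Ī = 13 941 354 mm⁴.
Semicircular cap: semicircle r = 55, A = 4751.66 mm², y = 138.343 mm, Ī = 1 004 345 mm⁴.
Centroid: ȳ = ΣA·y / ΣA = 79.5747 mm.
Transfer each piece to the horizontal axis through the centroid using Ī + A·d² with d = y − 79.5747:
  rectangular body: d = -22.0747 mm → contributes +20 105 624 mm⁴
  semicircular cap: d = 58.768 mm → contributes +17 415 037 mm⁴
Total I = 37 520 660 mm⁴.

I_xx ≈ 3.752 × 10⁷ mm⁴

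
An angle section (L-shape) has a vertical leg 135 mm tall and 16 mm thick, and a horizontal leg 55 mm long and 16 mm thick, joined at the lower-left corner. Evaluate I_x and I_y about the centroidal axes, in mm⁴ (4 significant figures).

I_x ≈ 5.008 × 10⁶ mm⁴, I_y ≈ 4.913 × 10⁵ mm⁴

Decompose the section into non-overlapping parts with the origin at the bottom-left of its bounding rectangle.
Vertical leg: 16 × 135, A = 2 160 mm², y = 67.5 mm, Ī = 3 280 500 mm⁴.
Horizontal leg (remainder): 39 × 16, A = 624 mm², y = 8 mm, Ī = 13 312 mm⁴.
Centroid: ȳ = ΣA·y / ΣA = 54.1638 mm.
Transfer each piece to the centroidal x-axis using Ī + A·d² with d = y − 54.1638:
  vertical leg: d = 13.3362 mm → contributes +3 664 666 mm⁴
  horizontal leg (remainder): d = -46.1638 mm → contributes +1 343 116 mm⁴
Total I = 5 007 781 mm⁴.
For the y-axis: x̄ = 14.1638 mm.
Repeating about the centroidal y-axis gives I_y = 491 301 mm⁴.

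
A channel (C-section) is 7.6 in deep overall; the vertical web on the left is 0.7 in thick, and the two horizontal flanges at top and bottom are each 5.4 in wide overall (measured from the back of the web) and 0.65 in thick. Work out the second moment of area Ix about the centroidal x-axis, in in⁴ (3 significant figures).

Decompose the section into non-overlapping parts with the origin at the bottom-left of its bounding rectangle.
Web: 0.7 × 7.6, A = 5.32 in², y = 3.8 in, Ī = 25.607 in⁴.
Top flange (beyond web): 4.7 × 0.65, A = 3.055 in², y = 7.275 in, Ī = 0.10756 in⁴.
Bottom flange (beyond web): 4.7 × 0.65, A = 3.055 in², y = 0.325 in, Ī = 0.10756 in⁴.
By symmetry the centroid is at mid-height, ȳ = 3.8 in.
Transfer each piece to the centroidal x-axis using Ī + A·d² with d = y − 3.8:
  web: d = 0 in → contributes +25.607 in⁴
  top flange (beyond web): d = 3.475 in → contributes +36.999 in⁴
  bottom flange (beyond web): d = -3.475 in → contributes +36.999 in⁴
Total I = 99.604 in⁴.

Ix ≈ 99.6 in⁴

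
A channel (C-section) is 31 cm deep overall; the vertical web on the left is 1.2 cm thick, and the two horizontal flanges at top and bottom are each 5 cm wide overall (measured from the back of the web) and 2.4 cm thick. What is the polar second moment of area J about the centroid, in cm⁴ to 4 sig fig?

J ≈ 6821 cm⁴

Break the section into simple shapes (no overlaps), measuring from the bottom-left corner of the bounding box.
Web: 1.2 × 31, A = 37.2 cm², y = 15.5 cm, Ī = 2979.1 cm⁴.
Top flange (beyond web): 3.8 × 2.4, A = 9.12 cm², y = 29.8 cm, Ī = 4.3776 cm⁴.
Bottom flange (beyond web): 3.8 × 2.4, A = 9.12 cm², y = 1.2 cm, Ī = 4.3776 cm⁴.
By symmetry the centroid is at mid-height, ȳ = 15.5 cm.
Transfer each piece to the centroidal x-axis using Ī + A·d² with d = y − 15.5:
  web: d = 0 cm → contributes +2979.1 cm⁴
  top flange (beyond web): d = 14.3 cm → contributes +1869.33 cm⁴
  bottom flange (beyond web): d = -14.3 cm → contributes +1869.33 cm⁴
Total I = 6717.75 cm⁴.
For the y-axis: x̄ = 1.42251 cm.
Repeating about the centroidal y-axis gives I_y = 102.906 cm⁴.
Polar second moment: J = I_x + I_y = 6820.66 cm⁴.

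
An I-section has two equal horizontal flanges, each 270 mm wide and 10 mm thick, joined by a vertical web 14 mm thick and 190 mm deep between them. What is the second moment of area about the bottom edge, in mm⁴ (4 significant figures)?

Break the section into simple shapes (no overlaps), measuring from the bottom-left corner of the bounding box.
Bottom flange: 270 × 10, A = 2 700 mm², y = 5 mm, Ī = 22 500 mm⁴.
Web: 14 × 190, A = 2 660 mm², y = 105 mm, Ī = 8 002 167 mm⁴.
Top flange: 270 × 10, A = 2 700 mm², y = 205 mm, Ī = 22 500 mm⁴.
Transfer each piece to the bottom edge using Ī + A·d² with d = y − 0:
  bottom flange: d = 5 mm → contributes +90 000 mm⁴
  web: d = 105 mm → contributes +37 328 667 mm⁴
  top flange: d = 205 mm → contributes +113 490 000 mm⁴
Total I = 150 908 667 mm⁴.

I_base ≈ 1.509 × 10⁸ mm⁴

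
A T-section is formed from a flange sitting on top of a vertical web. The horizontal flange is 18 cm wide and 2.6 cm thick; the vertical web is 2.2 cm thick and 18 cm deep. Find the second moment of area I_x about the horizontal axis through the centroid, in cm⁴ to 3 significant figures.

I_x ≈ 3370 cm⁴

Break the section into simple shapes (no overlaps), measuring from the bottom-left corner of the bounding box.
Flange: 18 × 2.6, A = 46.8 cm², y = 19.3 cm, Ī = 26.364 cm⁴.
Web: 2.2 × 18, A = 39.6 cm², y = 9 cm, Ī = 1069.2 cm⁴.
Centroid: ȳ = ΣA·y / ΣA = 14.579 cm.
Transfer each piece to the horizontal axis through the centroid using Ī + A·d² with d = y − 14.579:
  flange: d = 4.7208 cm → contributes +1069.4 cm⁴
  web: d = -5.5792 cm → contributes +2301.8 cm⁴
Total I = 3371.2 cm⁴.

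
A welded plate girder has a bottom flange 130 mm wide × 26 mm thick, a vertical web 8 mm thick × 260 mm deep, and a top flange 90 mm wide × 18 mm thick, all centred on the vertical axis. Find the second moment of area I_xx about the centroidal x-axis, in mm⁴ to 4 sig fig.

Break the section into simple shapes (no overlaps), measuring from the bottom-left corner of the bounding box.
Bottom plate: 130 × 26, A = 3 380 mm², y = 13 mm, Ī = 190 407 mm⁴.
Web plate: 8 × 260, A = 2 080 mm², y = 156 mm, Ī = 11 717 333 mm⁴.
Top plate: 90 × 18, A = 1 620 mm², y = 295 mm, Ī = 43 740 mm⁴.
Centroid: ȳ = ΣA·y / ΣA = 119.537 mm.
Transfer each piece to the centroidal x-axis using Ī + A·d² with d = y − 119.537:
  bottom plate: d = -106.537 mm → contributes +38 553 655 mm⁴
  web plate: d = 36.4633 mm → contributes +14 482 840 mm⁴
  top plate: d = 175.463 mm → contributes +49 919 266 mm⁴
Total I = 102 955 760 mm⁴.

I_xx ≈ 1.030 × 10⁸ mm⁴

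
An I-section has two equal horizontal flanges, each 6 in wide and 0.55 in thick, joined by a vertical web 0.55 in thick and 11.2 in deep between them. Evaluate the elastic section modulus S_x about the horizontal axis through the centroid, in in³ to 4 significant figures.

S_x ≈ 47.54 in³

Decompose the section into non-overlapping parts with the origin at the bottom-left of its bounding rectangle.
Bottom flange: 6 × 0.55, A = 3.3 in², y = 0.275 in, Ī = 0.0831875 in⁴.
Web: 0.55 × 11.2, A = 6.16 in², y = 6.15 in, Ī = 64.3925 in⁴.
Top flange: 6 × 0.55, A = 3.3 in², y = 12.025 in, Ī = 0.0831875 in⁴.
By symmetry the centroid is at mid-height, ȳ = 6.15 in.
Transfer each piece to the horizontal axis through the centroid using Ī + A·d² with d = y − 6.15:
  bottom flange: d = -5.875 in → contributes +113.985 in⁴
  web: d = 0 in → contributes +64.3925 in⁴
  top flange: d = 5.875 in → contributes +113.985 in⁴
Total I = 292.362 in⁴.
Extreme fibre distance c = 6.15 in; S = I/c = 47.5385 in³.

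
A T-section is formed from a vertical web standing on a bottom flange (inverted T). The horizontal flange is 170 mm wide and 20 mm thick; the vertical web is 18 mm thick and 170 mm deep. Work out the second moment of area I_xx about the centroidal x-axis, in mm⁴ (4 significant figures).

I_xx ≈ 2.202 × 10⁷ mm⁴

Split into non-overlapping primitives; take the origin at the lower-left of the bounding box.
Flange: 170 × 20, A = 3 400 mm², y = 10 mm, Ī = 113 333 mm⁴.
Web: 18 × 170, A = 3 060 mm², y = 105 mm, Ī = 7 369 500 mm⁴.
Centroid: ȳ = ΣA·y / ΣA = 55 mm.
Transfer each piece to the centroidal x-axis using Ī + A·d² with d = y − 55:
  flange: d = -45 mm → contributes +6 998 333 mm⁴
  web: d = 50 mm → contributes +15 019 500 mm⁴
Total I = 22 017 833 mm⁴.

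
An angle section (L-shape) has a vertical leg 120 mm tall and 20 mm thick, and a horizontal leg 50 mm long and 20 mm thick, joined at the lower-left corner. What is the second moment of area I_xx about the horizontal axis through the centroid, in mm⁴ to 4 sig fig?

I_xx ≈ 4.100 × 10⁶ mm⁴

Decompose the section into non-overlapping parts with the origin at the bottom-left of its bounding rectangle.
Vertical leg: 20 × 120, A = 2 400 mm², y = 60 mm, Ī = 2 880 000 mm⁴.
Horizontal leg (remainder): 30 × 20, A = 600 mm², y = 10 mm, Ī = 20 000 mm⁴.
Centroid: ȳ = ΣA·y / ΣA = 50 mm.
Transfer each piece to the horizontal axis through the centroid using Ī + A·d² with d = y − 50:
  vertical leg: d = 10 mm → contributes +3 120 000 mm⁴
  horizontal leg (remainder): d = -40 mm → contributes +980 000 mm⁴
Total I = 4 100 000 mm⁴.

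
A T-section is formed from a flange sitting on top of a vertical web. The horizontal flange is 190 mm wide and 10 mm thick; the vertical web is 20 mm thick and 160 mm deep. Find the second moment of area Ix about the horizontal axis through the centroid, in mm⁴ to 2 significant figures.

Split into non-overlapping primitives; take the origin at the lower-left of the bounding box.
Flange: 190 × 10, A = 1 900 mm², y = 165 mm, Ī = 15 833 mm⁴.
Web: 20 × 160, A = 3 200 mm², y = 80 mm, Ī = 6 826 667 mm⁴.
Centroid: ȳ = ΣA·y / ΣA = 111.7 mm.
Transfer each piece to the horizontal axis through the centroid using Ī + A·d² with d = y − 111.7:
  flange: d = 53.33 mm → contributes +5 420 278 mm⁴
  web: d = -31.67 mm → contributes +10 035 556 mm⁴
Total I = 15 455 833 mm⁴.

Ix ≈ 1.5 × 10⁷ mm⁴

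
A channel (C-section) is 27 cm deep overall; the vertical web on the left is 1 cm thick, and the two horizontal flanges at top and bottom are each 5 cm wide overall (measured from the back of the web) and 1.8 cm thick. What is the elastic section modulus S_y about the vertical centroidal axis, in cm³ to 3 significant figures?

S_y ≈ 22.1 cm³

Decompose the section into non-overlapping parts with the origin at the bottom-left of its bounding rectangle.
Web: 1 × 27, A = 27 cm², x = 0.5 cm, Ī = 2.25 cm⁴.
Top flange (beyond web): 4 × 1.8, A = 7.2 cm², x = 3 cm, Ī = 9.6 cm⁴.
Bottom flange (beyond web): 4 × 1.8, A = 7.2 cm², x = 3 cm, Ī = 9.6 cm⁴.
Centroid: x̄ = ΣA·x / ΣA = 1.3696 cm.
Transfer each piece to the vertical centroidal axis using Ī + A·d² with d = x − 1.3696:
  web: d = -0.86957 cm → contributes +22.666 cm⁴
  top flange (beyond web): d = 1.6304 cm → contributes +28.74 cm⁴
  bottom flange (beyond web): d = 1.6304 cm → contributes +28.74 cm⁴
Total I = 80.146 cm⁴.
Extreme fibre distance c = 3.6304 cm; S = I/c = 22.076 cm³.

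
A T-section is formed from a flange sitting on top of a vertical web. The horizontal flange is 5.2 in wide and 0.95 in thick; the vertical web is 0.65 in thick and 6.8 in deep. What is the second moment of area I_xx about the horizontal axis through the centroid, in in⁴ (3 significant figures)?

I_xx ≈ 52.4 in⁴

Split into non-overlapping primitives; take the origin at the lower-left of the bounding box.
Flange: 5.2 × 0.95, A = 4.94 in², y = 7.275 in, Ī = 0.37153 in⁴.
Web: 0.65 × 6.8, A = 4.42 in², y = 3.4 in, Ī = 17.032 in⁴.
Centroid: ȳ = ΣA·y / ΣA = 5.4451 in.
Transfer each piece to the horizontal axis through the centroid using Ī + A·d² with d = y − 5.4451:
  flange: d = 1.8299 in → contributes +16.913 in⁴
  web: d = -2.0451 in → contributes +35.519 in⁴
Total I = 52.431 in⁴.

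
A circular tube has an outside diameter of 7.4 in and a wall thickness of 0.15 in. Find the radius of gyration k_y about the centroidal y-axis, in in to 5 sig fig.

k_y ≈ 2.5638 in

Decompose the section into non-overlapping parts with the origin at the bottom-left of its bounding rectangle.
Outer circle: ⌀7.4, A = 43.0084 in², x = 3.7 in, Ī = 147.1963 in⁴.
Bore (subtracted): ⌀7.1, A = 39.59192 in², x = 3.7 in, Ī = 124.7393 in⁴.
By symmetry the centroid is at mid-width, x̄ = 3.7 in.
All pieces are centred on the centroidal y-axis, so I = ΣĪ (holes subtracted) = 22.45696 in⁴.
Radius of gyration: k = √(I/A) = √(22.45696 / 3.416482) = 2.563811 in.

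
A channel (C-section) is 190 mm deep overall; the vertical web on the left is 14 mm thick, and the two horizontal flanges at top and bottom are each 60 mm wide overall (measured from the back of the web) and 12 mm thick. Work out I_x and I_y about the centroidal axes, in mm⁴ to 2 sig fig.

Decompose the section into non-overlapping parts with the origin at the bottom-left of its bounding rectangle.
Web: 14 × 190, A = 2 660 mm², y = 95 mm, Ī = 8 002 167 mm⁴.
Top flange (beyond web): 46 × 12, A = 552 mm², y = 184 mm, Ī = 6 624 mm⁴.
Bottom flange (beyond web): 46 × 12, A = 552 mm², y = 6 mm, Ī = 6 624 mm⁴.
By symmetry the centroid is at mid-height, ȳ = 95 mm.
Transfer each piece to the centroidal x-axis using Ī + A·d² with d = y − 95:
  web: d = 0 mm → contributes +8 002 167 mm⁴
  top flange (beyond web): d = 89 mm → contributes +4 379 016 mm⁴
  bottom flange (beyond web): d = -89 mm → contributes +4 379 016 mm⁴
Total I = 16 760 199 mm⁴.
For the y-axis: x̄ = 15.8 mm.
Repeating about the centroidal y-axis gives I_y = 940 291 mm⁴.

I_x ≈ 1.7 × 10⁷ mm⁴, I_y ≈ 9.4 × 10⁵ mm⁴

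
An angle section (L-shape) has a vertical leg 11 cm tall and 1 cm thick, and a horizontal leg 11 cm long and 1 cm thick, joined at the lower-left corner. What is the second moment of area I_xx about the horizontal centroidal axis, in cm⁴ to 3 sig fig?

I_xx ≈ 243 cm⁴

Split into non-overlapping primitives; take the origin at the lower-left of the bounding box.
Vertical leg: 1 × 11, A = 11 cm², y = 5.5 cm, Ī = 110.92 cm⁴.
Horizontal leg (remainder): 10 × 1, A = 10 cm², y = 0.5 cm, Ī = 0.83333 cm⁴.
Centroid: ȳ = ΣA·y / ΣA = 3.119 cm.
Transfer each piece to the horizontal centroidal axis using Ī + A·d² with d = y − 3.119:
  vertical leg: d = 2.381 cm → contributes +173.27 cm⁴
  horizontal leg (remainder): d = -2.619 cm → contributes +69.427 cm⁴
Total I = 242.7 cm⁴.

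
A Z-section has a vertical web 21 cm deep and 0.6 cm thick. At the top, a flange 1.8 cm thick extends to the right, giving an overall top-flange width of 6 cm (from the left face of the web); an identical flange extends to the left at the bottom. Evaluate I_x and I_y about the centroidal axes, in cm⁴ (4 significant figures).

I_x ≈ 2260 cm⁴, I_y ≈ 222.6 cm⁴

Split into non-overlapping primitives; take the origin at the lower-left of the bounding box.
Web: 0.6 × 21, A = 12.6 cm², y = 10.5 cm, Ī = 463.05 cm⁴.
Top flange (beyond web): 5.4 × 1.8, A = 9.72 cm², y = 20.1 cm, Ī = 2.6244 cm⁴.
Bottom flange (beyond web): 5.4 × 1.8, A = 9.72 cm², y = 0.9 cm, Ī = 2.6244 cm⁴.
Centroid: ȳ = ΣA·y / ΣA = 10.5 cm.
Transfer each piece to the centroidal x-axis using Ī + A·d² with d = y − 10.5:
  web: d = 0 cm → contributes +463.05 cm⁴
  top flange (beyond web): d = 9.6 cm → contributes +898.42 cm⁴
  bottom flange (beyond web): d = -9.6 cm → contributes +898.42 cm⁴
Total I = 2259.89 cm⁴.
For the y-axis: x̄ = 5.7 cm.
Repeating about the centroidal y-axis gives I_y = 222.577 cm⁴.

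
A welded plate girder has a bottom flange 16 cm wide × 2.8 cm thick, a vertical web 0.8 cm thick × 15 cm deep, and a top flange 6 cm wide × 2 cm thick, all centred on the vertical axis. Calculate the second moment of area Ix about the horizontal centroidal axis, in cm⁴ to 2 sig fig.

Ix ≈ 3400 cm⁴

Break the section into simple shapes (no overlaps), measuring from the bottom-left corner of the bounding box.
Bottom plate: 16 × 2.8, A = 44.8 cm², y = 1.4 cm, Ī = 29.27 cm⁴.
Web plate: 0.8 × 15, A = 12 cm², y = 10.3 cm, Ī = 225 cm⁴.
Top plate: 6 × 2, A = 12 cm², y = 18.8 cm, Ī = 4 cm⁴.
Centroid: ȳ = ΣA·y / ΣA = 5.987 cm.
Transfer each piece to the horizontal centroidal axis using Ī + A·d² with d = y − 5.987:
  bottom plate: d = -4.587 cm → contributes +972 cm⁴
  web plate: d = 4.313 cm → contributes +448.2 cm⁴
  top plate: d = 12.81 cm → contributes +1 974 cm⁴
Total I = 3 394 cm⁴.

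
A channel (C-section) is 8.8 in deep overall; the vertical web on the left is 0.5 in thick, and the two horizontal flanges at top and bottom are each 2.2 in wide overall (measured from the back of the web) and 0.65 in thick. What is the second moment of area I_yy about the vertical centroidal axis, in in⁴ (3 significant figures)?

Treat the section as a set of non-overlapping primitives; coordinates are from the bounding-box lower-left.
Web: 0.5 × 8.8, A = 4.4 in², x = 0.25 in, Ī = 0.091667 in⁴.
Top flange (beyond web): 1.7 × 0.65, A = 1.105 in², x = 1.35 in, Ī = 0.26612 in⁴.
Bottom flange (beyond web): 1.7 × 0.65, A = 1.105 in², x = 1.35 in, Ī = 0.26612 in⁴.
Centroid: x̄ = ΣA·x / ΣA = 0.61778 in.
Transfer each piece to the vertical centroidal axis using Ī + A·d² with d = x − 0.61778:
  web: d = -0.36778 in → contributes +0.68681 in⁴
  top flange (beyond web): d = 0.73222 in → contributes +0.85857 in⁴
  bottom flange (beyond web): d = 0.73222 in → contributes +0.85857 in⁴
Total I = 2.4039 in⁴.

I_yy ≈ 2.40 in⁴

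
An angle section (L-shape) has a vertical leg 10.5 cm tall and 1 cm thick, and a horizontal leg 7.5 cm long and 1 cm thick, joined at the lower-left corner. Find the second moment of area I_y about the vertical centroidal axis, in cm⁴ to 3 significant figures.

Treat the section as a set of non-overlapping primitives; coordinates are from the bounding-box lower-left.
Vertical leg: 1 × 10.5, A = 10.5 cm², x = 0.5 cm, Ī = 0.875 cm⁴.
Horizontal leg (remainder): 6.5 × 1, A = 6.5 cm², x = 4.25 cm, Ī = 22.885 cm⁴.
Centroid: x̄ = ΣA·x / ΣA = 1.9338 cm.
Transfer each piece to the vertical centroidal axis using Ī + A·d² with d = x − 1.9338:
  vertical leg: d = -1.4338 cm → contributes +22.461 cm⁴
  horizontal leg (remainder): d = 2.3162 cm → contributes +57.756 cm⁴
Total I = 80.217 cm⁴.

I_y ≈ 80.2 cm⁴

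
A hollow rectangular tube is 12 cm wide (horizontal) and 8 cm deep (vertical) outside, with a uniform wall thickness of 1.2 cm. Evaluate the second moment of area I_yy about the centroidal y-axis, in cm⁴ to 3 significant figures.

Treat the section as a set of non-overlapping primitives; coordinates are from the bounding-box lower-left.
Outer rectangle: 12 × 8, A = 96 cm², x = 6 cm, Ī = 1 152 cm⁴.
Inner void (subtracted): 9.6 × 5.6, A = 53.76 cm², x = 6 cm, Ī = 412.88 cm⁴.
By symmetry the centroid is at mid-width, x̄ = 6 cm.
All pieces are centred on the centroidal y-axis, so I = ΣĪ (holes subtracted) = 739.12 cm⁴.

I_yy ≈ 739 cm⁴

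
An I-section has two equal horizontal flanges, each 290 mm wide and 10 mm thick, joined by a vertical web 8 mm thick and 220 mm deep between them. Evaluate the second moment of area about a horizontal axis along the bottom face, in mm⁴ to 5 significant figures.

Treat the section as a set of non-overlapping primitives; coordinates are from the bounding-box lower-left.
Bottom flange: 290 × 10, A = 2 900 mm², y = 5 mm, Ī = 24166.67 mm⁴.
Web: 8 × 220, A = 1 760 mm², y = 120 mm, Ī = 7 098 667 mm⁴.
Top flange: 290 × 10, A = 2 900 mm², y = 235 mm, Ī = 24166.67 mm⁴.
Transfer each piece to the bottom edge using Ī + A·d² with d = y − 0:
  bottom flange: d = 5 mm → contributes +96666.67 mm⁴
  web: d = 120 mm → contributes +32 442 667 mm⁴
  top flange: d = 235 mm → contributes +160 176 667 mm⁴
Total I = 192 716 000 mm⁴.

I_base ≈ 1.9272 × 10⁸ mm⁴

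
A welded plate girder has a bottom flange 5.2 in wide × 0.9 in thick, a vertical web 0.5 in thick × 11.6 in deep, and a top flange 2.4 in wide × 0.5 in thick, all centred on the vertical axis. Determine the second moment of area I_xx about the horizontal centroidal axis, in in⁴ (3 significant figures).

Break the section into simple shapes (no overlaps), measuring from the bottom-left corner of the bounding box.
Bottom plate: 5.2 × 0.9, A = 4.68 in², y = 0.45 in, Ī = 0.3159 in⁴.
Web plate: 0.5 × 11.6, A = 5.8 in², y = 6.7 in, Ī = 65.037 in⁴.
Top plate: 2.4 × 0.5, A = 1.2 in², y = 12.75 in, Ī = 0.025 in⁴.
Centroid: ȳ = ΣA·y / ΣA = 4.8173 in.
Transfer each piece to the horizontal centroidal axis using Ī + A·d² with d = y − 4.8173:
  bottom plate: d = -4.3673 in → contributes +89.579 in⁴
  web plate: d = 1.8827 in → contributes +85.596 in⁴
  top plate: d = 7.9327 in → contributes +75.538 in⁴
Total I = 250.71 in⁴.

I_xx ≈ 251 in⁴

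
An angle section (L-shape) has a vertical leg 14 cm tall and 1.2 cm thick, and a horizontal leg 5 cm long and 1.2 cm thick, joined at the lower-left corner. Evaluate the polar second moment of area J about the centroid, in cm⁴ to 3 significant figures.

J ≈ 452 cm⁴

Split into non-overlapping primitives; take the origin at the lower-left of the bounding box.
Vertical leg: 1.2 × 14, A = 16.8 cm², y = 7 cm, Ī = 274.4 cm⁴.
Horizontal leg (remainder): 3.8 × 1.2, A = 4.56 cm², y = 0.6 cm, Ī = 0.5472 cm⁴.
Centroid: ȳ = ΣA·y / ΣA = 5.6337 cm.
Transfer each piece to the centroidal x-axis using Ī + A·d² with d = y − 5.6337:
  vertical leg: d = 1.3663 cm → contributes +305.76 cm⁴
  horizontal leg (remainder): d = -5.0337 cm → contributes +116.09 cm⁴
Total I = 421.85 cm⁴.
For the y-axis: x̄ = 1.1337 cm.
Repeating about the centroidal y-axis gives I_y = 29.919 cm⁴.
Polar second moment: J = I_x + I_y = 451.77 cm⁴.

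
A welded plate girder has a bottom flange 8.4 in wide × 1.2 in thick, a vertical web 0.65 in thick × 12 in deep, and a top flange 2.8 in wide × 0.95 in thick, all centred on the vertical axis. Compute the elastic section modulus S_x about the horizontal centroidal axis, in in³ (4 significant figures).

Treat the section as a set of non-overlapping primitives; coordinates are from the bounding-box lower-left.
Bottom plate: 8.4 × 1.2, A = 10.08 in², y = 0.6 in, Ī = 1.2096 in⁴.
Web plate: 0.65 × 12, A = 7.8 in², y = 7.2 in, Ī = 93.6 in⁴.
Top plate: 2.8 × 0.95, A = 2.66 in², y = 13.675 in, Ī = 0.200054 in⁴.
Centroid: ȳ = ΣA·y / ΣA = 4.79959 in.
Transfer each piece to the horizontal centroidal axis using Ī + A·d² with d = y − 4.79959:
  bottom plate: d = -4.19959 in → contributes +178.986 in⁴
  web plate: d = 2.40041 in → contributes +138.543 in⁴
  top plate: d = 8.87541 in → contributes +209.736 in⁴
Total I = 527.265 in⁴.
Extreme fibre distance c = 9.35041 in; S = I/c = 56.3895 in³.

S_x ≈ 56.39 in³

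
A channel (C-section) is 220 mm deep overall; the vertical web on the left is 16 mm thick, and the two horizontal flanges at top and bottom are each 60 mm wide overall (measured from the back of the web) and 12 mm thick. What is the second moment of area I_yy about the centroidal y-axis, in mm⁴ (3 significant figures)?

Treat the section as a set of non-overlapping primitives; coordinates are from the bounding-box lower-left.
Web: 16 × 220, A = 3 520 mm², x = 8 mm, Ī = 75 093 mm⁴.
Top flange (beyond web): 44 × 12, A = 528 mm², x = 38 mm, Ī = 85 184 mm⁴.
Bottom flange (beyond web): 44 × 12, A = 528 mm², x = 38 mm, Ī = 85 184 mm⁴.
Centroid: x̄ = ΣA·x / ΣA = 14.923 mm.
Transfer each piece to the centroidal y-axis using Ī + A·d² with d = x − 14.923:
  web: d = -6.9231 mm → contributes +243 803 mm⁴
  top flange (beyond web): d = 23.077 mm → contributes +366 367 mm⁴
  bottom flange (beyond web): d = 23.077 mm → contributes +366 367 mm⁴
Total I = 976 538 mm⁴.

I_yy ≈ 9.77 × 10⁵ mm⁴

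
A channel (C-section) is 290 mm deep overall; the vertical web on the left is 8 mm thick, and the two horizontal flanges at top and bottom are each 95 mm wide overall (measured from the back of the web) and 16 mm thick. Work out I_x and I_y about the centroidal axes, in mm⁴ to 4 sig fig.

Decompose the section into non-overlapping parts with the origin at the bottom-left of its bounding rectangle.
Web: 8 × 290, A = 2 320 mm², y = 145 mm, Ī = 16 259 333 mm⁴.
Top flange (beyond web): 87 × 16, A = 1 392 mm², y = 282 mm, Ī = 29 696 mm⁴.
Bottom flange (beyond web): 87 × 16, A = 1 392 mm², y = 8 mm, Ī = 29 696 mm⁴.
By symmetry the centroid is at mid-height, ȳ = 145 mm.
Transfer each piece to the centroidal x-axis using Ī + A·d² with d = y − 145:
  web: d = 0 mm → contributes +16 259 333 mm⁴
  top flange (beyond web): d = 137 mm → contributes +26 156 144 mm⁴
  bottom flange (beyond web): d = -137 mm → contributes +26 156 144 mm⁴
Total I = 68 571 621 mm⁴.
For the y-axis: x̄ = 29.9091 mm.
Repeating about the centroidal y-axis gives I_y = 4 623 563 mm⁴.

I_x ≈ 6.857 × 10⁷ mm⁴, I_y ≈ 4.624 × 10⁶ mm⁴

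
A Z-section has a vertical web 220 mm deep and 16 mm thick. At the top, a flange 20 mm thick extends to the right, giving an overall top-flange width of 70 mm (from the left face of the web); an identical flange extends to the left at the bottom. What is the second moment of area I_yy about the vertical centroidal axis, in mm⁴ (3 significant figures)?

I_yy ≈ 3.25 × 10⁶ mm⁴

Split into non-overlapping primitives; take the origin at the lower-left of the bounding box.
Web: 16 × 220, A = 3 520 mm², x = 62 mm, Ī = 75 093 mm⁴.
Top flange (beyond web): 54 × 20, A = 1 080 mm², x = 97 mm, Ī = 262 440 mm⁴.
Bottom flange (beyond web): 54 × 20, A = 1 080 mm², x = 27 mm, Ī = 262 440 mm⁴.
Centroid: x̄ = ΣA·x / ΣA = 62 mm.
Transfer each piece to the vertical centroidal axis using Ī + A·d² with d = x − 62:
  web: d = 0 mm → contributes +75 093 mm⁴
  top flange (beyond web): d = 35 mm → contributes +1 585 440 mm⁴
  bottom flange (beyond web): d = -35 mm → contributes +1 585 440 mm⁴
Total I = 3 245 973 mm⁴.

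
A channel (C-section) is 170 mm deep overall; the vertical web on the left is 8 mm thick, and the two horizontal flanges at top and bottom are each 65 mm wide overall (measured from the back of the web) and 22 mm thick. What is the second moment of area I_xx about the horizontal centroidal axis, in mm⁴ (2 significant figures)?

Treat the section as a set of non-overlapping primitives; coordinates are from the bounding-box lower-left.
Web: 8 × 170, A = 1 360 mm², y = 85 mm, Ī = 3 275 333 mm⁴.
Top flange (beyond web): 57 × 22, A = 1 254 mm², y = 159 mm, Ī = 50 578 mm⁴.
Bottom flange (beyond web): 57 × 22, A = 1 254 mm², y = 11 mm, Ī = 50 578 mm⁴.
By symmetry the centroid is at mid-height, ȳ = 85 mm.
Transfer each piece to the horizontal centroidal axis using Ī + A·d² with d = y − 85:
  web: d = 0 mm → contributes +3 275 333 mm⁴
  top flange (beyond web): d = 74 mm → contributes +6 917 482 mm⁴
  bottom flange (beyond web): d = -74 mm → contributes +6 917 482 mm⁴
Total I = 17 110 297 mm⁴.

I_xx ≈ 1.7 × 10⁷ mm⁴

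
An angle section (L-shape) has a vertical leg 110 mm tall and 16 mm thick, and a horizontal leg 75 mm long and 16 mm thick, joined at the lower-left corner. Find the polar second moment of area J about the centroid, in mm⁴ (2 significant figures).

J ≈ 4.3 × 10⁶ mm⁴

Split into non-overlapping primitives; take the origin at the lower-left of the bounding box.
Vertical leg: 16 × 110, A = 1 760 mm², y = 55 mm, Ī = 1 774 667 mm⁴.
Horizontal leg (remainder): 59 × 16, A = 944 mm², y = 8 mm, Ī = 20 139 mm⁴.
Centroid: ȳ = ΣA·y / ΣA = 38.59 mm.
Transfer each piece to the centroidal x-axis using Ī + A·d² with d = y − 38.59:
  vertical leg: d = 16.41 mm → contributes +2 248 515 mm⁴
  horizontal leg (remainder): d = -30.59 mm → contributes +903 584 mm⁴
Total I = 3 152 099 mm⁴.
For the y-axis: x̄ = 21.09 mm.
Repeating about the centroidal y-axis gives I_y = 1 175 439 mm⁴.
Polar second moment: J = I_x + I_y = 4 327 537 mm⁴.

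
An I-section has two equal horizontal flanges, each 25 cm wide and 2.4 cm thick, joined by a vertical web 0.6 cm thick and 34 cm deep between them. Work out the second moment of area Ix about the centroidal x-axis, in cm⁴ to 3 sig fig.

Break the section into simple shapes (no overlaps), measuring from the bottom-left corner of the bounding box.
Bottom flange: 25 × 2.4, A = 60 cm², y = 1.2 cm, Ī = 28.8 cm⁴.
Web: 0.6 × 34, A = 20.4 cm², y = 19.4 cm, Ī = 1965.2 cm⁴.
Top flange: 25 × 2.4, A = 60 cm², y = 37.6 cm, Ī = 28.8 cm⁴.
By symmetry the centroid is at mid-height, ȳ = 19.4 cm.
Transfer each piece to the centroidal x-axis using Ī + A·d² with d = y − 19.4:
  bottom flange: d = -18.2 cm → contributes +19 903 cm⁴
  web: d = 0 cm → contributes +1965.2 cm⁴
  top flange: d = 18.2 cm → contributes +19 903 cm⁴
Total I = 41 772 cm⁴.

Ix ≈ 4.18 × 10⁴ cm⁴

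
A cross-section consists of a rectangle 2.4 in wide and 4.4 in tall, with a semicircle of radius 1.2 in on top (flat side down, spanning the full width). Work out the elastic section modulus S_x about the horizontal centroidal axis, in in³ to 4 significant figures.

S_x ≈ 10.59 in³

Treat the section as a set of non-overlapping primitives; coordinates are from the bounding-box lower-left.
Rectangular body: 2.4 × 4.4, A = 10.56 in², y = 2.2 in, Ī = 17.0368 in⁴.
Semicircular cap: semicircle r = 1.2, A = 2.26195 in², y = 4.9093 in, Ī = 0.227592 in⁴.
Centroid: ȳ = ΣA·y / ΣA = 2.67795 in.
Transfer each piece to the horizontal centroidal axis using Ī + A·d² with d = y − 2.67795:
  rectangular body: d = -0.477953 in → contributes +19.4491 in⁴
  semicircular cap: d = 2.23134 in → contributes +11.4896 in⁴
Total I = 30.9387 in⁴.
Extreme fibre distance c = 2.92205 in; S = I/c = 10.588 in³.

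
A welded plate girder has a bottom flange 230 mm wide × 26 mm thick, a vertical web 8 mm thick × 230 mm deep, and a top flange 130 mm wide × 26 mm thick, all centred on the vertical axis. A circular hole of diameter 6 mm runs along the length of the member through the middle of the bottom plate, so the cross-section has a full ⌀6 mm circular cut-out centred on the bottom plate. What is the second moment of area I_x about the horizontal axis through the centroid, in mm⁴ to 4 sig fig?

Decompose the section into non-overlapping parts with the origin at the bottom-left of its bounding rectangle.
Bottom plate: 230 × 26, A = 5 980 mm², y = 13 mm, Ī = 336 873 mm⁴.
Web plate: 8 × 230, A = 1 840 mm², y = 141 mm, Ī = 8 111 333 mm⁴.
Top plate: 130 × 26, A = 3 380 mm², y = 269 mm, Ī = 190 407 mm⁴.
Hole (subtracted): ⌀6, A = 28.2743 mm², y = 13 mm, Ī = 63.6173 mm⁴.
Centroid: ȳ = ΣA·y / ΣA = 111.534 mm.
Transfer each piece to the horizontal axis through the centroid using Ī + A·d² with d = y − 111.534:
  bottom plate: d = -98.5345 mm → contributes +58 396 936 mm⁴
  web plate: d = 29.4655 mm → contributes +9 708 854 mm⁴
  top plate: d = 157.466 mm → contributes +83 998 842 mm⁴
  hole: d = -98.5345 mm → contributes −274 580 mm⁴
Total I = 151 830 052 mm⁴.

I_x ≈ 1.518 × 10⁸ mm⁴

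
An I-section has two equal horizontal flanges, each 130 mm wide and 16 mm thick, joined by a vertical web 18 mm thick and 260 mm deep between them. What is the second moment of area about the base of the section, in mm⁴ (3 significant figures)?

I_base ≈ 2.94 × 10⁸ mm⁴

Split into non-overlapping primitives; take the origin at the lower-left of the bounding box.
Bottom flange: 130 × 16, A = 2 080 mm², y = 8 mm, Ī = 44 373 mm⁴.
Web: 18 × 260, A = 4 680 mm², y = 146 mm, Ī = 26 364 000 mm⁴.
Top flange: 130 × 16, A = 2 080 mm², y = 284 mm, Ī = 44 373 mm⁴.
Transfer each piece to the bottom edge using Ī + A·d² with d = y − 0:
  bottom flange: d = 8 mm → contributes +177 493 mm⁴
  web: d = 146 mm → contributes +126 122 880 mm⁴
  top flange: d = 284 mm → contributes +167 808 853 mm⁴
Total I = 294 109 227 mm⁴.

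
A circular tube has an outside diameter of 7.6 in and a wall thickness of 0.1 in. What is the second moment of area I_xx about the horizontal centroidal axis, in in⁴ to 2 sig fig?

Split into non-overlapping primitives; take the origin at the lower-left of the bounding box.
Outer circle: ⌀7.6, A = 45.36 in², y = 3.8 in, Ī = 163.8 in⁴.
Bore (subtracted): ⌀7.4, A = 43.01 in², y = 3.8 in, Ī = 147.2 in⁴.
By symmetry the centroid is at mid-height, ȳ = 3.8 in.
All pieces are centred on the horizontal centroidal axis, so I = ΣĪ (holes subtracted) = 16.57 in⁴.

I_xx ≈ 17 in⁴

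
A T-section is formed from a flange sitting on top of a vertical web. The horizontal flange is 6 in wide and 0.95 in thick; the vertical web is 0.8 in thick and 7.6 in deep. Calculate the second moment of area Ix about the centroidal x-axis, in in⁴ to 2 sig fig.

Ix ≈ 83 in⁴

Treat the section as a set of non-overlapping primitives; coordinates are from the bounding-box lower-left.
Flange: 6 × 0.95, A = 5.7 in², y = 8.075 in, Ī = 0.4287 in⁴.
Web: 0.8 × 7.6, A = 6.08 in², y = 3.8 in, Ī = 29.27 in⁴.
Centroid: ȳ = ΣA·y / ΣA = 5.869 in.
Transfer each piece to the centroidal x-axis using Ī + A·d² with d = y − 5.869:
  flange: d = 2.206 in → contributes +28.18 in⁴
  web: d = -2.069 in → contributes +55.28 in⁴
Total I = 83.46 in⁴.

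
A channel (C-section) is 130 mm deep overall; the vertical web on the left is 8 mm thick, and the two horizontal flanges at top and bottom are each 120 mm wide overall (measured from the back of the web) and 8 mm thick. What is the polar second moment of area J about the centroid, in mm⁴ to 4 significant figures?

Decompose the section into non-overlapping parts with the origin at the bottom-left of its bounding rectangle.
Web: 8 × 130, A = 1 040 mm², y = 65 mm, Ī = 1 464 667 mm⁴.
Top flange (beyond web): 112 × 8, A = 896 mm², y = 126 mm, Ī = 4778.67 mm⁴.
Bottom flange (beyond web): 112 × 8, A = 896 mm², y = 4 mm, Ī = 4778.67 mm⁴.
By symmetry the centroid is at mid-height, ȳ = 65 mm.
Transfer each piece to the centroidal x-axis using Ī + A·d² with d = y − 65:
  web: d = 0 mm → contributes +1 464 667 mm⁴
  top flange (beyond web): d = 61 mm → contributes +3 338 795 mm⁴
  bottom flange (beyond web): d = -61 mm → contributes +3 338 795 mm⁴
Total I = 8 142 256 mm⁴.
For the y-axis: x̄ = 41.9661 mm.
Repeating about the centroidal y-axis gives I_y = 4 247 869 mm⁴.
Polar second moment: J = I_x + I_y = 12 390 125 mm⁴.

J ≈ 1.239 × 10⁷ mm⁴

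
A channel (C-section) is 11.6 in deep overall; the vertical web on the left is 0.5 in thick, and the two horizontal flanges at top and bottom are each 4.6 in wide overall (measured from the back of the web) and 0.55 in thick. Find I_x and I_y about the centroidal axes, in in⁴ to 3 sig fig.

Decompose the section into non-overlapping parts with the origin at the bottom-left of its bounding rectangle.
Web: 0.5 × 11.6, A = 5.8 in², y = 5.8 in, Ī = 65.037 in⁴.
Top flange (beyond web): 4.1 × 0.55, A = 2.255 in², y = 11.325 in, Ī = 0.056845 in⁴.
Bottom flange (beyond web): 4.1 × 0.55, A = 2.255 in², y = 0.275 in, Ī = 0.056845 in⁴.
By symmetry the centroid is at mid-height, ȳ = 5.8 in.
Transfer each piece to the centroidal x-axis using Ī + A·d² with d = y − 5.8:
  web: d = 0 in → contributes +65.037 in⁴
  top flange (beyond web): d = 5.525 in → contributes +68.892 in⁴
  bottom flange (beyond web): d = -5.525 in → contributes +68.892 in⁴
Total I = 202.82 in⁴.
For the y-axis: x̄ = 1.2561 in.
Repeating about the centroidal y-axis gives I_y = 19.86 in⁴.

I_x ≈ 203 in⁴, I_y ≈ 19.9 in⁴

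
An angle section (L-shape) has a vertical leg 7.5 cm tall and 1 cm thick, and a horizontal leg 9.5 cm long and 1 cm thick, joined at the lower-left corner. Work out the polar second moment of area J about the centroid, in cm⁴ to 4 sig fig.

Break the section into simple shapes (no overlaps), measuring from the bottom-left corner of the bounding box.
Vertical leg: 1 × 7.5, A = 7.5 cm², y = 3.75 cm, Ī = 35.1563 cm⁴.
Horizontal leg (remainder): 8.5 × 1, A = 8.5 cm², y = 0.5 cm, Ī = 0.708333 cm⁴.
Centroid: ȳ = ΣA·y / ΣA = 2.02344 cm.
Transfer each piece to the centroidal x-axis using Ī + A·d² with d = y − 2.02344:
  vertical leg: d = 1.72656 cm → contributes +57.5139 cm⁴
  horizontal leg (remainder): d = -1.52344 cm → contributes +20.4357 cm⁴
Total I = 77.9495 cm⁴.
For the y-axis: x̄ = 3.02344 cm.
Repeating about the centroidal y-axis gives I_y = 141.7 cm⁴.
Polar second moment: J = I_x + I_y = 219.649 cm⁴.

J ≈ 219.6 cm⁴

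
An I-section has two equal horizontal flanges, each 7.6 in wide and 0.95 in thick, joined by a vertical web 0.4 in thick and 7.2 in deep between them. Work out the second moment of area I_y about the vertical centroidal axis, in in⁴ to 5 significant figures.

Split into non-overlapping primitives; take the origin at the lower-left of the bounding box.
Bottom flange: 7.6 × 0.95, A = 7.22 in², x = 3.8 in, Ī = 34.75227 in⁴.
Web: 0.4 × 7.2, A = 2.88 in², x = 3.8 in, Ī = 0.0384 in⁴.
Top flange: 7.6 × 0.95, A = 7.22 in², x = 3.8 in, Ī = 34.75227 in⁴.
By symmetry the centroid is at mid-width, x̄ = 3.8 in.
All pieces are centred on the vertical centroidal axis, so I = ΣĪ = 69.54293 in⁴.

I_y ≈ 69.543 in⁴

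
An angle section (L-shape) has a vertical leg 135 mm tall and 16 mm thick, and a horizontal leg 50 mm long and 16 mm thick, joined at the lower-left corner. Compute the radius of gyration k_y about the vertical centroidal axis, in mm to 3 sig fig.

k_y ≈ 11.7 mm

Split into non-overlapping primitives; take the origin at the lower-left of the bounding box.
Vertical leg: 16 × 135, A = 2 160 mm², x = 8 mm, Ī = 46 080 mm⁴.
Horizontal leg (remainder): 34 × 16, A = 544 mm², x = 33 mm, Ī = 52 405 mm⁴.
Centroid: x̄ = ΣA·x / ΣA = 13.03 mm.
Transfer each piece to the vertical centroidal axis using Ī + A·d² with d = x − 13.03:
  vertical leg: d = -5.0296 mm → contributes +100 721 mm⁴
  horizontal leg (remainder): d = 19.97 mm → contributes +269 362 mm⁴
Total I = 370 083 mm⁴.
Radius of gyration: k = √(I/A) = √(370 083 / 2 704) = 11.699 mm.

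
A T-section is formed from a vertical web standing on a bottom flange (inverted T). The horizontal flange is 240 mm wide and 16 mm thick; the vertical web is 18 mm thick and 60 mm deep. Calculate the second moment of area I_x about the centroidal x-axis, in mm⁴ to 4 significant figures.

I_x ≈ 1.623 × 10⁶ mm⁴

Treat the section as a set of non-overlapping primitives; coordinates are from the bounding-box lower-left.
Flange: 240 × 16, A = 3 840 mm², y = 8 mm, Ī = 81 920 mm⁴.
Web: 18 × 60, A = 1 080 mm², y = 46 mm, Ī = 324 000 mm⁴.
Centroid: ȳ = ΣA·y / ΣA = 16.3415 mm.
Transfer each piece to the centroidal x-axis using Ī + A·d² with d = y − 16.3415:
  flange: d = -8.34146 mm → contributes +349 107 mm⁴
  web: d = 29.6585 mm → contributes +1 273 999 mm⁴
Total I = 1 623 106 mm⁴.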